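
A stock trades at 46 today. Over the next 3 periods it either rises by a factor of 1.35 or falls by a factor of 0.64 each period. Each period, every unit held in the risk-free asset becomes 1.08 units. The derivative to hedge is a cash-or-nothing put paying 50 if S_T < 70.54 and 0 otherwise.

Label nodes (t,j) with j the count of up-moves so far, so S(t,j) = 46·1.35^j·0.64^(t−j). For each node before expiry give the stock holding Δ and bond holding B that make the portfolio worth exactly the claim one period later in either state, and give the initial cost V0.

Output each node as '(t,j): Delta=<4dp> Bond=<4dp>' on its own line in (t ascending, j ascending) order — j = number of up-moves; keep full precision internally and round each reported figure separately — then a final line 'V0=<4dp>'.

The replicating-portfolio and risk-neutral prices coincide; use p* = (1.08−0.64)/(1.35−0.64) = 0.6197 for the latter.
Terminal payoffs: V(3,0)=50.0000, V(3,1)=50.0000, V(3,2)=50.0000, V(3,3)=0.0000
Node (2,0) S=18.8416: V=(p*·50.0000+(1−p*)·50.0000)/1.08=46.2963; Δ=(50.0000−50.0000)/(25.4362−12.0586)=0.0000; B=V−Δ·S=46.2963
Node (2,1) S=39.7440: V=(p*·50.0000+(1−p*)·50.0000)/1.08=46.2963; Δ=(50.0000−50.0000)/(53.6544−25.4362)=0.0000; B=V−Δ·S=46.2963
Node (2,2) S=83.8350: V=(p*·0.0000+(1−p*)·50.0000)/1.08=17.6056; Δ=(0.0000−50.0000)/(113.1773−53.6544)=-0.8400; B=V−Δ·S=88.0282
Node (1,0) S=29.4400: V=(p*·46.2963+(1−p*)·46.2963)/1.08=42.8669; Δ=(46.2963−46.2963)/(39.7440−18.8416)=0.0000; B=V−Δ·S=42.8669
Node (1,1) S=62.1000: V=(p*·17.6056+(1−p*)·46.2963)/1.08=26.4039; Δ=(17.6056−46.2963)/(83.8350−39.7440)=-0.6507; B=V−Δ·S=66.8132
Node (0,0) S=46.0000: V=(p*·26.4039+(1−p*)·42.8669)/1.08=30.2449; Δ=(26.4039−42.8669)/(62.1000−29.4400)=-0.5041; B=V−Δ·S=53.4323
Each (Δ,B) replicates both successor values, so the strategy is self-financing and V0 is arbitrage-free.

(0,0): Delta=-0.5041 Bond=53.4323
(1,0): Delta=0.0000 Bond=42.8669
(1,1): Delta=-0.6507 Bond=66.8132
(2,0): Delta=0.0000 Bond=46.2963
(2,1): Delta=0.0000 Bond=46.2963
(2,2): Delta=-0.8400 Bond=88.0282
V0=30.2449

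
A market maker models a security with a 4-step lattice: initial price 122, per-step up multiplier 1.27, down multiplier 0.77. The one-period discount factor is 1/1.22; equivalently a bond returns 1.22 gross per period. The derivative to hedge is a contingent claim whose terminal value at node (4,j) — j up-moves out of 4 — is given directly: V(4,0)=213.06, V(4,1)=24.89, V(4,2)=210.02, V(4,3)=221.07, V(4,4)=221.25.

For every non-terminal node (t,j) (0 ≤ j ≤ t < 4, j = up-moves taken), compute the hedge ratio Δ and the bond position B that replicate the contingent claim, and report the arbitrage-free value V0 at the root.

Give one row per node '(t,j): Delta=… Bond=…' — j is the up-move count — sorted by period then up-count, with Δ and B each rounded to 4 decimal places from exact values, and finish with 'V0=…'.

Since d<R<u, set p* = (R−d)/(u−d) = 0.9000; price each node as the discounted p*-expectation of its children.
Terminal payoffs: V(4,0)=213.0600, V(4,1)=24.8900, V(4,2)=210.0200, V(4,3)=221.0700, V(4,4)=221.2500
  t=3,j=0: stock 55.6970 → up 70.7352 (V=24.8900), down 42.8867 (V=213.0600). Price 35.8254; hedge Δ=-6.7569, bond B=412.1654.
  t=3,j=1: stock 91.8639 → up 116.6672 (V=210.0200), down 70.7352 (V=24.8900). Price 156.9730; hedge Δ=4.0305, bond B=-213.2870.
  t=3,j=2: stock 151.5158 → up 192.4251 (V=221.0700), down 116.6672 (V=210.0200). Price 180.2992; hedge Δ=0.1459, bond B=158.1992.
  t=3,j=3: stock 249.9027 → up 317.3765 (V=221.2500), down 192.4251 (V=221.0700). Price 181.3377; hedge Δ=0.0014, bond B=180.9777.
  t=2,j=0: stock 72.3338 → up 91.8639 (V=156.9730), down 55.6970 (V=35.8254). Price 118.7362; hedge Δ=3.3497, bond B=-123.5589.
  t=2,j=1: stock 119.3038 → up 151.5158 (V=180.2992), down 91.8639 (V=156.9730). Price 145.8742; hedge Δ=0.3910, bond B=99.2218.
  t=2,j=2: stock 196.7738 → up 249.9027 (V=181.3377), down 151.5158 (V=180.2992). Price 148.5523; hedge Δ=0.0106, bond B=146.4753.
  t=1,j=0: stock 93.9400 → up 119.3038 (V=145.8742), down 72.3338 (V=118.7362). Price 117.3446; hedge Δ=0.5778, bond B=63.0686.
  t=1,j=1: stock 154.9400 → up 196.7738 (V=148.5523), down 119.3038 (V=145.8742). Price 121.5447; hedge Δ=0.0346, bond B=116.1885.
  t=0,j=0: stock 122.0000 → up 154.9400 (V=121.5447), down 93.9400 (V=117.3446). Price 99.2825; hedge Δ=0.0689, bond B=90.8824.
Root portfolio cost Δ·122+B reproduces V0=99.2825.

(0,0): Delta=0.0689 Bond=90.8824
(1,0): Delta=0.5778 Bond=63.0686
(1,1): Delta=0.0346 Bond=116.1885
(2,0): Delta=3.3497 Bond=-123.5589
(2,1): Delta=0.3910 Bond=99.2218
(2,2): Delta=0.0106 Bond=146.4753
(3,0): Delta=-6.7569 Bond=412.1654
(3,1): Delta=4.0305 Bond=-213.2870
(3,2): Delta=0.1459 Bond=158.1992
(3,3): Delta=0.0014 Bond=180.9777
V0=99.2825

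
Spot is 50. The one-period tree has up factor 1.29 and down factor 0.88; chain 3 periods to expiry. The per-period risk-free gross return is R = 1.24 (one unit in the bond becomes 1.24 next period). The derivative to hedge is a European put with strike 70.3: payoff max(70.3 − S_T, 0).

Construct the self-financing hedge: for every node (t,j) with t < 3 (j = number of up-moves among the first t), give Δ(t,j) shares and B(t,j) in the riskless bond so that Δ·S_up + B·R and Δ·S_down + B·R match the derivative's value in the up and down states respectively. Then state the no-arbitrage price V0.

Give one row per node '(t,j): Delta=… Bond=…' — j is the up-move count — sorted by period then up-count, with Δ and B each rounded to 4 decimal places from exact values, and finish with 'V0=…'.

(0,0): Delta=-0.1458 Bond=7.7406
(1,0): Delta=-0.8854 Bond=42.1412
(1,1): Delta=-0.0757 Bond=5.0785
(2,0): Delta=-1.0000 Bond=56.6935
(2,1): Delta=-0.8745 Bond=51.6386
(2,2): Delta=0.0000 Bond=0.0000
V0=0.4526

Under the risk-neutral measure, an up-move has probability p* = (R−d)/(u−d) = 0.8780 and values discount at R = 1.24.
Payoff layer (t=3): V(3,0)=36.2264, V(3,1)=20.3512, V(3,2)=0.0000, V(3,3)=0.0000
  t=2,j=0: stock 38.7200 → up 49.9488 (V=20.3512), down 34.0736 (V=36.2264). Price 17.9735; hedge Δ=-1.0000, bond B=56.6935.
  t=2,j=1: stock 56.7600 → up 73.2204 (V=0.0000), down 49.9488 (V=20.3512). Price 2.0015; hedge Δ=-0.8745, bond B=51.6386.
  t=2,j=2: stock 83.2050 → up 107.3345 (V=0.0000), down 73.2204 (V=0.0000). Price 0.0000; hedge Δ=0.0000, bond B=0.0000.
  t=1,j=0: stock 44.0000 → up 56.7600 (V=2.0015), down 38.7200 (V=17.9735). Price 3.1849; hedge Δ=-0.8854, bond B=42.1412.
  t=1,j=1: stock 64.5000 → up 83.2050 (V=0.0000), down 56.7600 (V=2.0015). Price 0.1968; hedge Δ=-0.0757, bond B=5.0785.
  t=0,j=0: stock 50.0000 → up 64.5000 (V=0.1968), down 44.0000 (V=3.1849). Price 0.4526; hedge Δ=-0.1458, bond B=7.7406.
Each (Δ,B) replicates both successor values, so the strategy is self-financing and V0 is arbitrage-free.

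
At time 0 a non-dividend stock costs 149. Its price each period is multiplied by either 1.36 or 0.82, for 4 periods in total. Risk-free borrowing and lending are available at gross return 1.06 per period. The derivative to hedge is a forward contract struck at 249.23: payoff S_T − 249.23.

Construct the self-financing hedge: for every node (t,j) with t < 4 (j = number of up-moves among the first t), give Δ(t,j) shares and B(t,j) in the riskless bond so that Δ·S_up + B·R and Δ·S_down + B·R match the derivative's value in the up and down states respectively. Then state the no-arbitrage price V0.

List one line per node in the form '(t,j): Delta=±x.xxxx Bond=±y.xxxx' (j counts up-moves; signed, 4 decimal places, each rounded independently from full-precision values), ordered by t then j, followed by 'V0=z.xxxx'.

(0,0): Delta=1.0000 Bond=-197.4135
(1,0): Delta=1.0000 Bond=-209.2583
(1,1): Delta=1.0000 Bond=-209.2583
(2,0): Delta=1.0000 Bond=-221.8138
(2,1): Delta=1.0000 Bond=-221.8138
(2,2): Delta=1.0000 Bond=-221.8138
(3,0): Delta=1.0000 Bond=-235.1226
(3,1): Delta=1.0000 Bond=-235.1226
(3,2): Delta=1.0000 Bond=-235.1226
(3,3): Delta=1.0000 Bond=-235.1226
V0=-48.4135

Since d<R<u, set p* = (R−d)/(u−d) = 0.4444; price each node as the discounted p*-expectation of its children.
Terminal payoffs: V(4,0)=-181.8639, V(4,1)=-137.5008, V(4,2)=-63.9230, V(4,3)=58.1084, V(4,4)=260.5020
Node (3,0) S=82.1538: V=(p*·-137.5008+(1−p*)·-181.8639)/1.06=-152.9688; Δ=(-137.5008−-181.8639)/(111.7292−67.3661)=1.0000; B=V−Δ·S=-235.1226
Node (3,1) S=136.2551: V=(p*·-63.9230+(1−p*)·-137.5008)/1.06=-98.8675; Δ=(-63.9230−-137.5008)/(185.3070−111.7292)=1.0000; B=V−Δ·S=-235.1226
Node (3,2) S=225.9841: V=(p*·58.1084+(1−p*)·-63.9230)/1.06=-9.1385; Δ=(58.1084−-63.9230)/(307.3384−185.3070)=1.0000; B=V−Δ·S=-235.1226
Node (3,3) S=374.8029: V=(p*·260.5020+(1−p*)·58.1084)/1.06=139.6803; Δ=(260.5020−58.1084)/(509.7320−307.3384)=1.0000; B=V−Δ·S=-235.1226
Node (2,0) S=100.1876: V=(p*·-98.8675+(1−p*)·-152.9688)/1.06=-121.6262; Δ=(-98.8675−-152.9688)/(136.2551−82.1538)=1.0000; B=V−Δ·S=-221.8138
Node (2,1) S=166.1648: V=(p*·-9.1385+(1−p*)·-98.8675)/1.06=-55.6490; Δ=(-9.1385−-98.8675)/(225.9841−136.2551)=1.0000; B=V−Δ·S=-221.8138
Node (2,2) S=275.5904: V=(p*·139.6803+(1−p*)·-9.1385)/1.06=53.7766; Δ=(139.6803−-9.1385)/(374.8029−225.9841)=1.0000; B=V−Δ·S=-221.8138
Node (1,0) S=122.1800: V=(p*·-55.6490+(1−p*)·-121.6262)/1.06=-87.0783; Δ=(-55.6490−-121.6262)/(166.1648−100.1876)=1.0000; B=V−Δ·S=-209.2583
Node (1,1) S=202.6400: V=(p*·53.7766+(1−p*)·-55.6490)/1.06=-6.6183; Δ=(53.7766−-55.6490)/(275.5904−166.1648)=1.0000; B=V−Δ·S=-209.2583
Node (0,0) S=149.0000: V=(p*·-6.6183+(1−p*)·-87.0783)/1.06=-48.4135; Δ=(-6.6183−-87.0783)/(202.6400−122.1800)=1.0000; B=V−Δ·S=-197.4135
Root portfolio cost Δ·149+B reproduces V0=-48.4135.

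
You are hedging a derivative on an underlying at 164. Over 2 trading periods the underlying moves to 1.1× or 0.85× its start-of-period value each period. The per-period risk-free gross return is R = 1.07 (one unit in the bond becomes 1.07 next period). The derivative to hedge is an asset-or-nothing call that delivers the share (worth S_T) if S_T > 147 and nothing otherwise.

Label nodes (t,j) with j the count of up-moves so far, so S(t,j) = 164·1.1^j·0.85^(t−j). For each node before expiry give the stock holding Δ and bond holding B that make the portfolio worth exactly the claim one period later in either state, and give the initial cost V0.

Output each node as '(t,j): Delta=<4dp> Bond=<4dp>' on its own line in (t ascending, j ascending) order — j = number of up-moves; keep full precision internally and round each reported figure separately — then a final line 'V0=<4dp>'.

(0,0): Delta=1.3241 Bond=-54.6447
(1,0): Delta=4.4000 Bond=-487.2486
(1,1): Delta=1.0000 Bond=0.0000
V0=162.5097

No-arbitrage ⇒ martingale measure with p* = (R−d)/(u−d) = 0.8800.
Terminal values V(2,·): V(2,0)=0.0000, V(2,1)=153.3400, V(2,2)=198.4400
  t=1,j=0: stock 139.4000 → up 153.3400 (V=153.3400), down 118.4900 (V=0.0000). Price 126.1114; hedge Δ=4.4000, bond B=-487.2486.
  t=1,j=1: stock 180.4000 → up 198.4400 (V=198.4400), down 153.3400 (V=153.3400). Price 180.4000; hedge Δ=1.0000, bond B=0.0000.
  t=0,j=0: stock 164.0000 → up 180.4000 (V=180.4000), down 139.4000 (V=126.1114). Price 162.5097; hedge Δ=1.3241, bond B=-54.6447.
The time-0 hedge costs 162.5097, which is the no-arbitrage price.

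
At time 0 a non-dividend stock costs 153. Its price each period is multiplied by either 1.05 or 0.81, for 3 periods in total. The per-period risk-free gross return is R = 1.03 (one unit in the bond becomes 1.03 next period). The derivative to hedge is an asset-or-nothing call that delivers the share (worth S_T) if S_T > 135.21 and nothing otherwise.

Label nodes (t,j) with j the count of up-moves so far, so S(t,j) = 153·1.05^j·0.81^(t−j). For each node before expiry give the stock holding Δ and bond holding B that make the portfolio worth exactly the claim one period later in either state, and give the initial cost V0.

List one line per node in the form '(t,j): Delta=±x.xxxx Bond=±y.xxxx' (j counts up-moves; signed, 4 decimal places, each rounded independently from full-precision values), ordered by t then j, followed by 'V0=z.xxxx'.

(0,0): Delta=1.4091 Bond=-64.4729
(1,0): Delta=4.0883 Bond=-398.4426
(1,1): Delta=1.2212 Bond=-36.2221
(2,0): Delta=0.0000 Bond=0.0000
(2,1): Delta=4.3750 Bond=-447.7046
(2,2): Delta=1.0000 Bond=0.0000
V0=151.1149

The replicating-portfolio and risk-neutral prices coincide; use p* = (1.03−0.81)/(1.05−0.81) = 0.9167 for the latter.
Payoff layer (t=3): V(3,0)=0.0000, V(3,1)=0.0000, V(3,2)=136.6328, V(3,3)=177.1166
  t=2,j=0: stock 100.3833 → up 105.4025 (V=0.0000), down 81.3105 (V=0.0000). Price 0.0000; hedge Δ=0.0000, bond B=0.0000.
  t=2,j=1: stock 130.1265 → up 136.6328 (V=136.6328), down 105.4025 (V=0.0000). Price 121.5988; hedge Δ=4.3750, bond B=-447.7046.
  t=2,j=2: stock 168.6825 → up 177.1166 (V=177.1166), down 136.6328 (V=136.6328). Price 168.6825; hedge Δ=1.0000, bond B=0.0000.
  t=1,j=0: stock 123.9300 → up 130.1265 (V=121.5988), down 100.3833 (V=0.0000). Price 108.2190; hedge Δ=4.0883, bond B=-398.4426.
  t=1,j=1: stock 160.6500 → up 168.6825 (V=168.6825), down 130.1265 (V=121.5988). Price 159.9601; hedge Δ=1.2212, bond B=-36.2221.
  t=0,j=0: stock 153.0000 → up 160.6500 (V=159.9601), down 123.9300 (V=108.2190). Price 151.1149; hedge Δ=1.4091, bond B=-64.4729.
Check: Δ(0,0)·S0 + B(0,0) = 151.1149 = V0.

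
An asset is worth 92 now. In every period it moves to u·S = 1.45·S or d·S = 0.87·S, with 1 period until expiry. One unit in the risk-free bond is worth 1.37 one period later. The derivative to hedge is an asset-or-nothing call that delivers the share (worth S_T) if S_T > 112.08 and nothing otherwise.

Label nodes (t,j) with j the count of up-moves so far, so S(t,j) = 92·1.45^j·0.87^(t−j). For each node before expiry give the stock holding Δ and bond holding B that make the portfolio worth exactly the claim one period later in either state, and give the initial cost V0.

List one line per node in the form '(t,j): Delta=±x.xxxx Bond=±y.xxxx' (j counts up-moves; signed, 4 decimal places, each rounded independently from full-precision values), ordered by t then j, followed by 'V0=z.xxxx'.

The replicating-portfolio and risk-neutral prices coincide; use p* = (1.37−0.87)/(1.45−0.87) = 0.8621 for the latter.
Terminal payoffs: V(1,0)=0.0000, V(1,1)=133.4000
(0,0): S=92.0000. Δ = (V_up−V_dn)/(S_up−S_dn) = (133.4000−0.0000)/(133.4000−80.0400) = 2.5000. V = [p*·133.4000 + (1−p*)·0.0000]/1.37 = 83.9416. B = V − Δ·S = -146.0584.
Root portfolio cost Δ·92+B reproduces V0=83.9416.

(0,0): Delta=2.5000 Bond=-146.0584
V0=83.9416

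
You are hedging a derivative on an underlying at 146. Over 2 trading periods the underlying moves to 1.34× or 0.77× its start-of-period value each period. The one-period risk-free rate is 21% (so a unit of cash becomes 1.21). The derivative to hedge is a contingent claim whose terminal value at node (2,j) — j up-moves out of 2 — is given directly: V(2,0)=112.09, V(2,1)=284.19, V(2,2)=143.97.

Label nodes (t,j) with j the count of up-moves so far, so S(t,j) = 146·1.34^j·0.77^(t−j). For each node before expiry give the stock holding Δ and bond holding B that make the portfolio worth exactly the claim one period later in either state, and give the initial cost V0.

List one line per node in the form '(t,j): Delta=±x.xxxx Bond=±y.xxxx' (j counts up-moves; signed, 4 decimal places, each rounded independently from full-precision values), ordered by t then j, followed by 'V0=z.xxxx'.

No-arbitrage ⇒ martingale measure with p* = (R−d)/(u−d) = 0.7719.
Terminal values V(2,·): V(2,0)=112.0900, V(2,1)=284.1900, V(2,2)=143.9700
(1,0): S=112.4200. Δ = (V_up−V_dn)/(S_up−S_dn) = (284.1900−112.0900)/(150.6428−86.5634) = 2.6857. V = [p*·284.1900 + (1−p*)·112.0900]/1.21 = 202.4290. B = V − Δ·S = -99.5008.
(1,1): S=195.6400. Δ = (V_up−V_dn)/(S_up−S_dn) = (143.9700−284.1900)/(262.1576−150.6428) = -1.2574. V = [p*·143.9700 + (1−p*)·284.1900]/1.21 = 145.4132. B = V − Δ·S = 391.4132.
(0,0): S=146.0000. Δ = (V_up−V_dn)/(S_up−S_dn) = (145.4132−202.4290)/(195.6400−112.4200) = -0.6851. V = [p*·145.4132 + (1−p*)·202.4290]/1.21 = 130.9230. B = V − Δ·S = 230.9507.
The time-0 hedge costs 130.9230, which is the no-arbitrage price.

(0,0): Delta=-0.6851 Bond=230.9507
(1,0): Delta=2.6857 Bond=-99.5008
(1,1): Delta=-1.2574 Bond=391.4132
V0=130.9230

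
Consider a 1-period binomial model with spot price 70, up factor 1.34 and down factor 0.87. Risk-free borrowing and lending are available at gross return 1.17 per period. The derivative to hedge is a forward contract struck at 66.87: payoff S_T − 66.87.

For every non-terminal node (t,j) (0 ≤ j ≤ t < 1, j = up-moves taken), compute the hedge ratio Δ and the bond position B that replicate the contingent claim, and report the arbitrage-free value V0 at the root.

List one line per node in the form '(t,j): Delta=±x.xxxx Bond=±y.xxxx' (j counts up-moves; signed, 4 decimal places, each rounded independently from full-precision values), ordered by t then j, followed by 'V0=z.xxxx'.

Since d<R<u, set p* = (R−d)/(u−d) = 0.6383; price each node as the discounted p*-expectation of its children.
At expiry t=1: V(1,0)=-5.9700, V(1,1)=26.9300
(0,0): S=70.0000. Δ = (V_up−V_dn)/(S_up−S_dn) = (26.9300−-5.9700)/(93.8000−60.9000) = 1.0000. V = [p*·26.9300 + (1−p*)·-5.9700]/1.17 = 12.8462. B = V − Δ·S = -57.1538.
Root portfolio cost Δ·70+B reproduces V0=12.8462.

(0,0): Delta=1.0000 Bond=-57.1538
V0=12.8462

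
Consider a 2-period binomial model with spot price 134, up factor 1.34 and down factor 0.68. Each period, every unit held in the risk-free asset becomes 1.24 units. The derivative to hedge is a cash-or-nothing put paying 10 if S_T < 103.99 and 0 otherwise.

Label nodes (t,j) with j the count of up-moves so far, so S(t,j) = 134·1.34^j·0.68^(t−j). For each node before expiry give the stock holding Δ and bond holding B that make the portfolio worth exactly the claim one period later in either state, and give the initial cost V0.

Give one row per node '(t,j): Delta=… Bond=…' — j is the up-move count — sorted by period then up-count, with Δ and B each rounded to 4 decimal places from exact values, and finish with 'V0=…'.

The replicating-portfolio and risk-neutral prices coincide; use p* = (1.24−0.68)/(1.34−0.68) = 0.8485 for the latter.
Payoff layer (t=2): V(2,0)=10.0000, V(2,1)=0.0000, V(2,2)=0.0000
  t=1,j=0: stock 91.1200 → up 122.1008 (V=0.0000), down 61.9616 (V=10.0000). Price 1.2219; hedge Δ=-0.1663, bond B=16.3734.
  t=1,j=1: stock 179.5600 → up 240.6104 (V=0.0000), down 122.1008 (V=0.0000). Price 0.0000; hedge Δ=0.0000, bond B=0.0000.
  t=0,j=0: stock 134.0000 → up 179.5600 (V=0.0000), down 91.1200 (V=1.2219). Price 0.1493; hedge Δ=-0.0138, bond B=2.0007.
Root portfolio cost Δ·134+B reproduces V0=0.1493.

(0,0): Delta=-0.0138 Bond=2.0007
(1,0): Delta=-0.1663 Bond=16.3734
(1,1): Delta=0.0000 Bond=0.0000
V0=0.1493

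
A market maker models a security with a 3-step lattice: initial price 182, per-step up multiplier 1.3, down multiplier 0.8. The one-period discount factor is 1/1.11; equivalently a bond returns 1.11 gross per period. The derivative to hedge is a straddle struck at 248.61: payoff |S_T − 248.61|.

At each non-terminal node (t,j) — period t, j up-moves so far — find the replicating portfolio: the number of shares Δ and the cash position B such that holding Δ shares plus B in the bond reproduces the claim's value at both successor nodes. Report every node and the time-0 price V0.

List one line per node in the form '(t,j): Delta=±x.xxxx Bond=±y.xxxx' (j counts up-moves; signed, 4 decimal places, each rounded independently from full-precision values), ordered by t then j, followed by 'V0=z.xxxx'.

(0,0): Delta=0.0371 Bond=45.7490
(1,0): Delta=-1.0000 Bond=201.7775
(1,1): Delta=0.4282 Bond=-41.7645
(2,0): Delta=-1.0000 Bond=223.9730
(2,1): Delta=-1.0000 Bond=223.9730
(2,2): Delta=0.9669 Bond=-212.0458
V0=52.4941

Under the risk-neutral measure, an up-move has probability p* = (R−d)/(u−d) = 0.6200 and values discount at R = 1.11.
Payoff layer (t=3): V(3,0)=155.4260, V(3,1)=97.1860, V(3,2)=2.5460, V(3,3)=151.2440
(2,0): S=116.4800. Δ = (V_up−V_dn)/(S_up−S_dn) = (97.1860−155.4260)/(151.4240−93.1840) = -1.0000. V = [p*·97.1860 + (1−p*)·155.4260]/1.11 = 107.4930. B = V − Δ·S = 223.9730.
(2,1): S=189.2800. Δ = (V_up−V_dn)/(S_up−S_dn) = (2.5460−97.1860)/(246.0640−151.4240) = -1.0000. V = [p*·2.5460 + (1−p*)·97.1860]/1.11 = 34.6930. B = V − Δ·S = 223.9730.
(2,2): S=307.5800. Δ = (V_up−V_dn)/(S_up−S_dn) = (151.2440−2.5460)/(399.8540−246.0640) = 0.9669. V = [p*·151.2440 + (1−p*)·2.5460]/1.11 = 85.3502. B = V − Δ·S = -212.0458.
(1,0): S=145.6000. Δ = (V_up−V_dn)/(S_up−S_dn) = (34.6930−107.4930)/(189.2800−116.4800) = -1.0000. V = [p*·34.6930 + (1−p*)·107.4930]/1.11 = 56.1775. B = V − Δ·S = 201.7775.
(1,1): S=236.6000. Δ = (V_up−V_dn)/(S_up−S_dn) = (85.3502−34.6930)/(307.5800−189.2800) = 0.4282. V = [p*·85.3502 + (1−p*)·34.6930]/1.11 = 59.5500. B = V − Δ·S = -41.7645.
(0,0): S=182.0000. Δ = (V_up−V_dn)/(S_up−S_dn) = (59.5500−56.1775)/(236.6000−145.6000) = 0.0371. V = [p*·59.5500 + (1−p*)·56.1775]/1.11 = 52.4941. B = V − Δ·S = 45.7490.
Each (Δ,B) replicates both successor values, so the strategy is self-financing and V0 is arbitrage-free.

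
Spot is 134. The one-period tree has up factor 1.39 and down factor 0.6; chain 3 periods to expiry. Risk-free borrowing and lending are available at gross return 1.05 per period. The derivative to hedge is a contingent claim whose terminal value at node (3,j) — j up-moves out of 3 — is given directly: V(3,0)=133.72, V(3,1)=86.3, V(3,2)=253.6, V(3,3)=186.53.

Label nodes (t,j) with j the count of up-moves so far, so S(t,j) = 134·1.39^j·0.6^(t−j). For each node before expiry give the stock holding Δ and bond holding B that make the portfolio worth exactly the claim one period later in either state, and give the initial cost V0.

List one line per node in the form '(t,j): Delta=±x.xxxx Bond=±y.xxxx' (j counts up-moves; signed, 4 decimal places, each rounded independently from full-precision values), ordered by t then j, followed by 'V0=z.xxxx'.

(0,0): Delta=0.4411 Bond=95.2519
(1,0): Delta=1.1229 Bond=45.1982
(1,1): Delta=0.2188 Bond=141.4313
(2,0): Delta=-1.2443 Bond=161.6526
(2,1): Delta=1.8950 Bond=-38.8222
(2,2): Delta=-0.3279 Bond=290.0374
V0=154.3612

Under the risk-neutral measure, an up-move has probability p* = (R−d)/(u−d) = 0.5696 and values discount at R = 1.05.
At expiry t=3: V(3,0)=133.7200, V(3,1)=86.3000, V(3,2)=253.6000, V(3,3)=186.5300
(2,0): S=48.2400. Δ = (V_up−V_dn)/(S_up−S_dn) = (86.3000−133.7200)/(67.0536−28.9440) = -1.2443. V = [p*·86.3000 + (1−p*)·133.7200]/1.05 = 101.6272. B = V − Δ·S = 161.6526.
(2,1): S=111.7560. Δ = (V_up−V_dn)/(S_up−S_dn) = (253.6000−86.3000)/(155.3408−67.0536) = 1.8950. V = [p*·253.6000 + (1−p*)·86.3000]/1.05 = 172.9500. B = V − Δ·S = -38.8222.
(2,2): S=258.9014. Δ = (V_up−V_dn)/(S_up−S_dn) = (186.5300−253.6000)/(359.8729−155.3408) = -0.3279. V = [p*·186.5300 + (1−p*)·253.6000]/1.05 = 205.1386. B = V − Δ·S = 290.0374.
(1,0): S=80.4000. Δ = (V_up−V_dn)/(S_up−S_dn) = (172.9500−101.6272)/(111.7560−48.2400) = 1.1229. V = [p*·172.9500 + (1−p*)·101.6272]/1.05 = 135.4801. B = V − Δ·S = 45.1982.
(1,1): S=186.2600. Δ = (V_up−V_dn)/(S_up−S_dn) = (205.1386−172.9500)/(258.9014−111.7560) = 0.2188. V = [p*·205.1386 + (1−p*)·172.9500]/1.05 = 182.1765. B = V − Δ·S = 141.4313.
(0,0): S=134.0000. Δ = (V_up−V_dn)/(S_up−S_dn) = (182.1765−135.4801)/(186.2600−80.4000) = 0.4411. V = [p*·182.1765 + (1−p*)·135.4801]/1.05 = 154.3612. B = V − Δ·S = 95.2519.
Self-financing check: at every node Δ·S+B equals the discounted successor values.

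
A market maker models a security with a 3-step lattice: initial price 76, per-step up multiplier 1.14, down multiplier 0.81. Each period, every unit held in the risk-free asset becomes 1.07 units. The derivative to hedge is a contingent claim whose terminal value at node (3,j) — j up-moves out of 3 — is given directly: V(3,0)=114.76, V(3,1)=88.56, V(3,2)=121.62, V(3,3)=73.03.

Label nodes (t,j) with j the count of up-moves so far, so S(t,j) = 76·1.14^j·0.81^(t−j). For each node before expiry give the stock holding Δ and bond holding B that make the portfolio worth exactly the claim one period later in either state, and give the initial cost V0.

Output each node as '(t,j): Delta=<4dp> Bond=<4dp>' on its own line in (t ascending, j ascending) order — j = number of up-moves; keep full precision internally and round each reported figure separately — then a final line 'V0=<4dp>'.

Under the risk-neutral measure, an up-move has probability p* = (R−d)/(u−d) = 0.7879 and values discount at R = 1.07.
Terminal values V(3,·): V(3,0)=114.7600, V(3,1)=88.5600, V(3,2)=121.6200, V(3,3)=73.0300
(2,0): S=49.8636. Δ = (V_up−V_dn)/(S_up−S_dn) = (88.5600−114.7600)/(56.8445−40.3895) = -1.5922. V = [p*·88.5600 + (1−p*)·114.7600]/1.07 = 87.9604. B = V − Δ·S = 167.3543.
(2,1): S=70.1784. Δ = (V_up−V_dn)/(S_up−S_dn) = (121.6200−88.5600)/(80.0034−56.8445) = 1.4275. V = [p*·121.6200 + (1−p*)·88.5600]/1.07 = 107.1096. B = V − Δ·S = 6.9278.
(2,2): S=98.7696. Δ = (V_up−V_dn)/(S_up−S_dn) = (73.0300−121.6200)/(112.5973−80.0034) = -1.4908. V = [p*·73.0300 + (1−p*)·121.6200]/1.07 = 77.8850. B = V − Δ·S = 225.1274.
(1,0): S=61.5600. Δ = (V_up−V_dn)/(S_up−S_dn) = (107.1096−87.9604)/(70.1784−49.8636) = 0.9426. V = [p*·107.1096 + (1−p*)·87.9604]/1.07 = 96.3062. B = V − Δ·S = 38.2782.
(1,1): S=86.6400. Δ = (V_up−V_dn)/(S_up−S_dn) = (77.8850−107.1096)/(98.7696−70.1784) = -1.0222. V = [p*·77.8850 + (1−p*)·107.1096]/1.07 = 78.5833. B = V − Δ·S = 167.1427.
(0,0): S=76.0000. Δ = (V_up−V_dn)/(S_up−S_dn) = (78.5833−96.3062)/(86.6400−61.5600) = -0.7067. V = [p*·78.5833 + (1−p*)·96.3062]/1.07 = 76.9558. B = V − Δ·S = 130.6615.
Each (Δ,B) replicates both successor values, so the strategy is self-financing and V0 is arbitrage-free.

(0,0): Delta=-0.7067 Bond=130.6615
(1,0): Delta=0.9426 Bond=38.2782
(1,1): Delta=-1.0222 Bond=167.1427
(2,0): Delta=-1.5922 Bond=167.3543
(2,1): Delta=1.4275 Bond=6.9278
(2,2): Delta=-1.4908 Bond=225.1274
V0=76.9558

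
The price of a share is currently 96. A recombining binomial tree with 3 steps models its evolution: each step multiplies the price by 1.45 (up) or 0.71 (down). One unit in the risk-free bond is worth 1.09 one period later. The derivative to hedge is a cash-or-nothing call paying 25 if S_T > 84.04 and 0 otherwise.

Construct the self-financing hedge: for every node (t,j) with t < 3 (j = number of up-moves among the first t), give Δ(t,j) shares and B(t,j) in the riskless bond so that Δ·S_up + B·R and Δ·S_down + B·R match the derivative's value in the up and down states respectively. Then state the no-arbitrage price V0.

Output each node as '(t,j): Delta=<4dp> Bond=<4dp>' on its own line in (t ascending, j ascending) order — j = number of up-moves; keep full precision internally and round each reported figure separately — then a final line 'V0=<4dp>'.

(0,0): Delta=0.1480 Bond=-4.1637
(1,0): Delta=0.2335 Bond=-10.3673
(1,1): Delta=0.1083 Bond=0.9837
(2,0): Delta=0.0000 Bond=0.0000
(2,1): Delta=0.3418 Bond=-22.0060
(2,2): Delta=0.0000 Bond=22.9358
V0=10.0435

Under the risk-neutral measure, an up-move has probability p* = (R−d)/(u−d) = 0.5135 and values discount at R = 1.09.
At expiry t=3: V(3,0)=0.0000, V(3,1)=0.0000, V(3,2)=25.0000, V(3,3)=25.0000
  t=2,j=0: stock 48.3936 → up 70.1707 (V=0.0000), down 34.3595 (V=0.0000). Price 0.0000; hedge Δ=0.0000, bond B=0.0000.
  t=2,j=1: stock 98.8320 → up 143.3064 (V=25.0000), down 70.1707 (V=0.0000). Price 11.7778; hedge Δ=0.3418, bond B=-22.0060.
  t=2,j=2: stock 201.8400 → up 292.6680 (V=25.0000), down 143.3064 (V=25.0000). Price 22.9358; hedge Δ=0.0000, bond B=22.9358.
  t=1,j=0: stock 68.1600 → up 98.8320 (V=11.7778), down 48.3936 (V=0.0000). Price 5.5487; hedge Δ=0.2335, bond B=-10.3673.
  t=1,j=1: stock 139.2000 → up 201.8400 (V=22.9358), down 98.8320 (V=11.7778). Price 16.0620; hedge Δ=0.1083, bond B=0.9837.
  t=0,j=0: stock 96.0000 → up 139.2000 (V=16.0620), down 68.1600 (V=5.5487). Price 10.0435; hedge Δ=0.1480, bond B=-4.1637.
Self-financing check: at every node Δ·S+B equals the discounted successor values.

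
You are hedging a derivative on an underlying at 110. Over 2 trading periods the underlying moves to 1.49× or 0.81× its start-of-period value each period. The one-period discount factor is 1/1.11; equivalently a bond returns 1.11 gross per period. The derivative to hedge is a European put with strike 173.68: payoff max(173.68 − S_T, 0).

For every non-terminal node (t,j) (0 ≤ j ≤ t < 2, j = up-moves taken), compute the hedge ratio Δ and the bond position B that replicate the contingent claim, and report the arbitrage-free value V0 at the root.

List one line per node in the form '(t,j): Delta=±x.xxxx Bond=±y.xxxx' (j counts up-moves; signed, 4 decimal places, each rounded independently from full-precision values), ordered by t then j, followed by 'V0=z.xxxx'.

(0,0): Delta=-0.6252 Bond=110.8795
(1,0): Delta=-1.0000 Bond=156.4685
(1,1): Delta=-0.3672 Bond=80.7794
V0=42.1045

The replicating-portfolio and risk-neutral prices coincide; use p* = (1.11−0.81)/(1.49−0.81) = 0.4412 for the latter.
At expiry t=2: V(2,0)=101.5090, V(2,1)=40.9210, V(2,2)=0.0000
  t=1,j=0: stock 89.1000 → up 132.7590 (V=40.9210), down 72.1710 (V=101.5090). Price 67.3685; hedge Δ=-1.0000, bond B=156.4685.
  t=1,j=1: stock 163.9000 → up 244.2110 (V=0.0000), down 132.7590 (V=40.9210). Price 20.6015; hedge Δ=-0.3672, bond B=80.7794.
  t=0,j=0: stock 110.0000 → up 163.9000 (V=20.6015), down 89.1000 (V=67.3685). Price 42.1045; hedge Δ=-0.6252, bond B=110.8795.
The time-0 hedge costs 42.1045, which is the no-arbitrage price.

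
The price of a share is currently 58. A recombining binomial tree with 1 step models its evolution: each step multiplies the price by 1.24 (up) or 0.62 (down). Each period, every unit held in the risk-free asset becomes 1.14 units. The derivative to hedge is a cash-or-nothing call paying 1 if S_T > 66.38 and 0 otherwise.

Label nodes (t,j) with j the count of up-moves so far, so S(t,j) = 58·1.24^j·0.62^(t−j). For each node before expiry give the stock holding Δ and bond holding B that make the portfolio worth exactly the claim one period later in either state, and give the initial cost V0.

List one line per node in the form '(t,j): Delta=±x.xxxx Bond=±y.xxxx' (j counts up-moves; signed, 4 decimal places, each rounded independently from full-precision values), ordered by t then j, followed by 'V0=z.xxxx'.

(0,0): Delta=0.0278 Bond=-0.8772
V0=0.7357

Risk-neutral probability p* = (R−d)/(u−d) = (1.14−0.62)/(1.24−0.62) = 0.8387.
Terminal values V(1,·): V(1,0)=0.0000, V(1,1)=1.0000
(0,0): S=58.0000. Δ = (V_up−V_dn)/(S_up−S_dn) = (1.0000−0.0000)/(71.9200−35.9600) = 0.0278. V = [p*·1.0000 + (1−p*)·0.0000]/1.14 = 0.7357. B = V − Δ·S = -0.8772.
The time-0 hedge costs 0.7357, which is the no-arbitrage price.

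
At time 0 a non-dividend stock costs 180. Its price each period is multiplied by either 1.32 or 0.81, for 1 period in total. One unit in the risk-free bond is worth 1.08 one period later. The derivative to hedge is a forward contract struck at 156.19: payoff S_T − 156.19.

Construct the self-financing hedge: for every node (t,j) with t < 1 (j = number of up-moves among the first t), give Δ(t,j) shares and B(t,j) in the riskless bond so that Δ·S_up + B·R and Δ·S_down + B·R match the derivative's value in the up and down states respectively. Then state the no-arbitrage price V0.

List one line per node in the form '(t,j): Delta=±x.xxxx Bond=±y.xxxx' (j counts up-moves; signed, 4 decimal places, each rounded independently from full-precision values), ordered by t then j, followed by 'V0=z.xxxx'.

(0,0): Delta=1.0000 Bond=-144.6204
V0=35.3796

The replicating-portfolio and risk-neutral prices coincide; use p* = (1.08−0.81)/(1.32−0.81) = 0.5294 for the latter.
At expiry t=1: V(1,0)=-10.3900, V(1,1)=81.4100
  t=0,j=0: stock 180.0000 → up 237.6000 (V=81.4100), down 145.8000 (V=-10.3900). Price 35.3796; hedge Δ=1.0000, bond B=-144.6204.
Check: Δ(0,0)·S0 + B(0,0) = 35.3796 = V0.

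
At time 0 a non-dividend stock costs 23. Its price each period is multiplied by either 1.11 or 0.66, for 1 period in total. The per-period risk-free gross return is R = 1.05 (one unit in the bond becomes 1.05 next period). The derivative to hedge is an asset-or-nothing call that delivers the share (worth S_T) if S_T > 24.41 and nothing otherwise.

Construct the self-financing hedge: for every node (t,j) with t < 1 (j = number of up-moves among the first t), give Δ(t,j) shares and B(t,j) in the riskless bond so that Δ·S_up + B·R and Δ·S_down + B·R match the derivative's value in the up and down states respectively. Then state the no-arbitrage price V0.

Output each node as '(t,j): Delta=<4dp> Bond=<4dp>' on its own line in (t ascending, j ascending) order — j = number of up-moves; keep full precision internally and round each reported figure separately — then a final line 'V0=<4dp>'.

Risk-neutral probability p* = (R−d)/(u−d) = (1.05−0.66)/(1.11−0.66) = 0.8667.
At expiry t=1: V(1,0)=0.0000, V(1,1)=25.5300
(0,0): S=23.0000. Δ = (V_up−V_dn)/(S_up−S_dn) = (25.5300−0.0000)/(25.5300−15.1800) = 2.4667. V = [p*·25.5300 + (1−p*)·0.0000]/1.05 = 21.0724. B = V − Δ·S = -35.6610.
Self-financing check: at every node Δ·S+B equals the discounted successor values.

(0,0): Delta=2.4667 Bond=-35.6610
V0=21.0724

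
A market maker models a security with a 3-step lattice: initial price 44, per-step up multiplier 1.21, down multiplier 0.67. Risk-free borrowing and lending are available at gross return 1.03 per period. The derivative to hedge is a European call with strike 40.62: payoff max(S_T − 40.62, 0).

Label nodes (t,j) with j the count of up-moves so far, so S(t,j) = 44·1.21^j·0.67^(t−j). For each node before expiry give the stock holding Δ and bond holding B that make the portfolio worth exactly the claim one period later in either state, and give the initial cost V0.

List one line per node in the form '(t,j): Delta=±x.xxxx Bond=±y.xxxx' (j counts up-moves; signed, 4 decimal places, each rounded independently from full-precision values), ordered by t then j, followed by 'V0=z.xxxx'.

(0,0): Delta=0.6582 Bond=-17.8040
(1,0): Delta=0.1033 Bond=-1.9817
(1,1): Delta=0.8118 Bond=-26.5163
(2,0): Delta=0.0000 Bond=0.0000
(2,1): Delta=0.1320 Bond=-3.0617
(2,2): Delta=1.0000 Bond=-39.4369
V0=11.1556

Since d<R<u, set p* = (R−d)/(u−d) = 0.6667; price each node as the discounted p*-expectation of its children.
Payoff layer (t=3): V(3,0)=0.0000, V(3,1)=0.0000, V(3,2)=2.5417, V(3,3)=37.3287
(2,0): S=19.7516. Δ = (V_up−V_dn)/(S_up−S_dn) = (0.0000−0.0000)/(23.8994−13.2336) = 0.0000. V = [p*·0.0000 + (1−p*)·0.0000]/1.03 = 0.0000. B = V − Δ·S = 0.0000.
(2,1): S=35.6708. Δ = (V_up−V_dn)/(S_up−S_dn) = (2.5417−0.0000)/(43.1617−23.8994) = 0.1320. V = [p*·2.5417 + (1−p*)·0.0000]/1.03 = 1.6451. B = V − Δ·S = -3.0617.
(2,2): S=64.4204. Δ = (V_up−V_dn)/(S_up−S_dn) = (37.3287−2.5417)/(77.9487−43.1617) = 1.0000. V = [p*·37.3287 + (1−p*)·2.5417]/1.03 = 24.9835. B = V − Δ·S = -39.4369.
(1,0): S=29.4800. Δ = (V_up−V_dn)/(S_up−S_dn) = (1.6451−0.0000)/(35.6708−19.7516) = 0.1033. V = [p*·1.6451 + (1−p*)·0.0000]/1.03 = 1.0648. B = V − Δ·S = -1.9817.
(1,1): S=53.2400. Δ = (V_up−V_dn)/(S_up−S_dn) = (24.9835−1.6451)/(64.4204−35.6708) = 0.8118. V = [p*·24.9835 + (1−p*)·1.6451]/1.03 = 16.7029. B = V − Δ·S = -26.5163.
(0,0): S=44.0000. Δ = (V_up−V_dn)/(S_up−S_dn) = (16.7029−1.0648)/(53.2400−29.4800) = 0.6582. V = [p*·16.7029 + (1−p*)·1.0648]/1.03 = 11.1556. B = V − Δ·S = -17.8040.
Root portfolio cost Δ·44+B reproduces V0=11.1556.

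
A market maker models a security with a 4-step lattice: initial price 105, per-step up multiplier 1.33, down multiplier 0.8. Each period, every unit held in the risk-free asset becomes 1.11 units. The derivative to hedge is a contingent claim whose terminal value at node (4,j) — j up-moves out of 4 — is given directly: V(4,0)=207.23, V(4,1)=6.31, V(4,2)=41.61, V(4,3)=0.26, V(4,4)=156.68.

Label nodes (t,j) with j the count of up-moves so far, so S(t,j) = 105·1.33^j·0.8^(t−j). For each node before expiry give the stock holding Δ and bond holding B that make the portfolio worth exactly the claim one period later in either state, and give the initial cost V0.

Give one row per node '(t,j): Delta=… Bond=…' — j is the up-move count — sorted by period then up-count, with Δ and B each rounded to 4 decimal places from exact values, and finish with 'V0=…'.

(0,0): Delta=0.1312 Bond=12.8020
(1,0): Delta=-0.5765 Bond=73.6610
(1,1): Delta=0.4333 Bond=-27.9806
(2,0): Delta=-1.5873 Bond=149.6901
(2,1): Delta=-0.1450 Bond=33.5579
(2,2): Delta=0.6802 Bond=-76.9152
(3,0): Delta=-7.0516 Bond=459.9148
(3,1): Delta=0.7452 Bond=-42.3180
(3,2): Delta=-0.5251 Bond=93.7163
(3,3): Delta=1.1947 Bond=-212.4736
V0=26.5796

The replicating-portfolio and risk-neutral prices coincide; use p* = (1.11−0.8)/(1.33−0.8) = 0.5849 for the latter.
At expiry t=4: V(4,0)=207.2300, V(4,1)=6.3100, V(4,2)=41.6100, V(4,3)=0.2600, V(4,4)=156.6800
(3,0): S=53.7600. Δ = (V_up−V_dn)/(S_up−S_dn) = (6.3100−207.2300)/(71.5008−43.0080) = -7.0516. V = [p*·6.3100 + (1−p*)·207.2300]/1.11 = 80.8205. B = V − Δ·S = 459.9148.
(3,1): S=89.3760. Δ = (V_up−V_dn)/(S_up−S_dn) = (41.6100−6.3100)/(118.8701−71.5008) = 0.7452. V = [p*·41.6100 + (1−p*)·6.3100]/1.11 = 24.2857. B = V − Δ·S = -42.3180.
(3,2): S=148.5876. Δ = (V_up−V_dn)/(S_up−S_dn) = (0.2600−41.6100)/(197.6215−118.8701) = -0.5251. V = [p*·0.2600 + (1−p*)·41.6100]/1.11 = 15.6974. B = V − Δ·S = 93.7163.
(3,3): S=247.0269. Δ = (V_up−V_dn)/(S_up−S_dn) = (156.6800−0.2600)/(328.5458−197.6215) = 1.1947. V = [p*·156.6800 + (1−p*)·0.2600]/1.11 = 82.6585. B = V − Δ·S = -212.4736.
(2,0): S=67.2000. Δ = (V_up−V_dn)/(S_up−S_dn) = (24.2857−80.8205)/(89.3760−53.7600) = -1.5873. V = [p*·24.2857 + (1−p*)·80.8205]/1.11 = 43.0207. B = V − Δ·S = 149.6901.
(2,1): S=111.7200. Δ = (V_up−V_dn)/(S_up−S_dn) = (15.6974−24.2857)/(148.5876−89.3760) = -0.1450. V = [p*·15.6974 + (1−p*)·24.2857]/1.11 = 17.3535. B = V − Δ·S = 33.5579.
(2,2): S=185.7345. Δ = (V_up−V_dn)/(S_up−S_dn) = (82.6585−15.6974)/(247.0269−148.5876) = 0.6802. V = [p*·82.6585 + (1−p*)·15.6974]/1.11 = 49.4264. B = V − Δ·S = -76.9152.
(1,0): S=84.0000. Δ = (V_up−V_dn)/(S_up−S_dn) = (17.3535−43.0207)/(111.7200−67.2000) = -0.5765. V = [p*·17.3535 + (1−p*)·43.0207]/1.11 = 25.2323. B = V − Δ·S = 73.6610.
(1,1): S=139.6500. Δ = (V_up−V_dn)/(S_up−S_dn) = (49.4264−17.3535)/(185.7345−111.7200) = 0.4333. V = [p*·49.4264 + (1−p*)·17.3535]/1.11 = 32.5344. B = V − Δ·S = -27.9806.
(0,0): S=105.0000. Δ = (V_up−V_dn)/(S_up−S_dn) = (32.5344−25.2323)/(139.6500−84.0000) = 0.1312. V = [p*·32.5344 + (1−p*)·25.2323]/1.11 = 26.5796. B = V − Δ·S = 12.8020.
Self-financing check: at every node Δ·S+B equals the discounted successor values.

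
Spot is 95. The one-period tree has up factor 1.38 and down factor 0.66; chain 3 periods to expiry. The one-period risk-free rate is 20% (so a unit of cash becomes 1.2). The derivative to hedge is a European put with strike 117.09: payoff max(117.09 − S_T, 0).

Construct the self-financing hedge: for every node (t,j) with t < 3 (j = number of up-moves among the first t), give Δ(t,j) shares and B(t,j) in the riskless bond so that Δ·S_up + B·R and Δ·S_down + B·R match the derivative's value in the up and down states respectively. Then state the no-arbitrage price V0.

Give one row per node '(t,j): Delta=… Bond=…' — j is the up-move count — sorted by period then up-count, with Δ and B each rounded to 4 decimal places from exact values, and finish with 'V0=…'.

No-arbitrage ⇒ martingale measure with p* = (R−d)/(u−d) = 0.7500.
Terminal payoffs: V(3,0)=89.7779, V(3,1)=59.9828, V(3,2)=0.0000, V(3,3)=0.0000
(2,0): S=41.3820. Δ = (V_up−V_dn)/(S_up−S_dn) = (59.9828−89.7779)/(57.1072−27.3121) = -1.0000. V = [p*·59.9828 + (1−p*)·89.7779]/1.2 = 56.1930. B = V − Δ·S = 97.5750.
(2,1): S=86.5260. Δ = (V_up−V_dn)/(S_up−S_dn) = (0.0000−59.9828)/(119.4059−57.1072) = -0.9628. V = [p*·0.0000 + (1−p*)·59.9828]/1.2 = 12.4964. B = V − Δ·S = 95.8059.
(2,2): S=180.9180. Δ = (V_up−V_dn)/(S_up−S_dn) = (0.0000−0.0000)/(249.6668−119.4059) = 0.0000. V = [p*·0.0000 + (1−p*)·0.0000]/1.2 = 0.0000. B = V − Δ·S = 0.0000.
(1,0): S=62.7000. Δ = (V_up−V_dn)/(S_up−S_dn) = (12.4964−56.1930)/(86.5260−41.3820) = -0.9679. V = [p*·12.4964 + (1−p*)·56.1930]/1.2 = 19.5171. B = V − Δ·S = 80.2068.
(1,1): S=131.1000. Δ = (V_up−V_dn)/(S_up−S_dn) = (0.0000−12.4964)/(180.9180−86.5260) = -0.1324. V = [p*·0.0000 + (1−p*)·12.4964]/1.2 = 2.6034. B = V − Δ·S = 19.9596.
(0,0): S=95.0000. Δ = (V_up−V_dn)/(S_up−S_dn) = (2.6034−19.5171)/(131.1000−62.7000) = -0.2473. V = [p*·2.6034 + (1−p*)·19.5171]/1.2 = 5.6932. B = V − Δ·S = 29.1845.
Root portfolio cost Δ·95+B reproduces V0=5.6932.

(0,0): Delta=-0.2473 Bond=29.1845
(1,0): Delta=-0.9679 Bond=80.2068
(1,1): Delta=-0.1324 Bond=19.9596
(2,0): Delta=-1.0000 Bond=97.5750
(2,1): Delta=-0.9628 Bond=95.8059
(2,2): Delta=0.0000 Bond=0.0000
V0=5.6932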